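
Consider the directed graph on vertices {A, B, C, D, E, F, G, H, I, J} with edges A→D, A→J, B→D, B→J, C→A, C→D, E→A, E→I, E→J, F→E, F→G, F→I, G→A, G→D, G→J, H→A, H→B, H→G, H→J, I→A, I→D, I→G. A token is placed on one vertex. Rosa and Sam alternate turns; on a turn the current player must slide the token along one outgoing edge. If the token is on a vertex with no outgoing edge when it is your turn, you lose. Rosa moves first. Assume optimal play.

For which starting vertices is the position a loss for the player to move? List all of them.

Label each position W (a win for the player to move) or L (a loss). A position with no legal move is L; any other position is W exactly when some move reaches an L, and L when every move reaches a W.
Every edge goes from a vertex to one that appears earlier in the order J, D, A, G, I, B, H, E, C, F, so processing vertices in that order labels each vertex after all of its successors.
J: no outgoing edge → L
D: no outgoing edge → L
A: →D(L), so W
G: →D(L), so W
I: →D(L), so W
B: →D(L), so W
H: →J(L), so W
E: →J(L), so W
C: →D(L), so W
F: →E(W), I(W), G(W) — all W, so L
Reading off the rows marked L gives the requested list; there are 3 such vertices.

D, F, J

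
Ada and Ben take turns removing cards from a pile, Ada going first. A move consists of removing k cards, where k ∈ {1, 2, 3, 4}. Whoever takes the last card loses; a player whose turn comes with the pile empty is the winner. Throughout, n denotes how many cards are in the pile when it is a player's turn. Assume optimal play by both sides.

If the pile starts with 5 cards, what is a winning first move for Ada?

Remove 4, leaving 1.

Build the W/L table. Terminal = W. A non-terminal position is W if it has a move to some L; otherwise it is L.
n=0: no move; the opponent has just taken the last card and therefore loses → W
n=1: L (sole option 0(W) is W)
n=2: W (go to 1, an L position)
n=3: W (go to 1, an L position)
n=4: W (go to 1, an L position)
n=5: W (go to 1, an L position)
From 5, the L positions reachable in one move are: 1.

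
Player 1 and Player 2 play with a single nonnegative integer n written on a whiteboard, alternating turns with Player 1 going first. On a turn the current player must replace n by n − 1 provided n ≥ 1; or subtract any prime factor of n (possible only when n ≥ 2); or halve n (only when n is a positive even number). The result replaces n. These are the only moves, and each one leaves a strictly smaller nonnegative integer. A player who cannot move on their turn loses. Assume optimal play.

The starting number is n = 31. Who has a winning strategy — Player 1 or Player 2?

Player 1 wins.

Build the W/L table. Terminal = L. A non-terminal position is W if it has a move to some L; otherwise it is L.
n=0: no move → L
n=1: can move to 0, which is L ⇒ W
n=2: can move to 0, which is L ⇒ W
n=3: can move to 0, which is L ⇒ W
n=4: moves to 2(W), 3(W); every one is W ⇒ L
n=5: can move to 0, which is L ⇒ W
n=6: can move to 4, which is L ⇒ W
n=7: can move to 0, which is L ⇒ W
n=8: can move to 4, which is L ⇒ W
n=9: moves to 6(W), 8(W); every one is W ⇒ L
n=10: can move to 9, which is L ⇒ W
n=11: can move to 0, which is L ⇒ W
n=12: can move to 9, which is L ⇒ W
n=13: can move to 0, which is L ⇒ W
n=14: moves to 7(W), 12(W), 13(W); every one is W ⇒ L
n=15: can move to 14, which is L ⇒ W
n=16: can move to 14, which is L ⇒ W
n=17: can move to 0, which is L ⇒ W
n=18: can move to 9, which is L ⇒ W
n=19: can move to 0, which is L ⇒ W
n=20: moves to 10(W), 15(W), 18(W), 19(W); every one is W ⇒ L
n=21: can move to 14, which is L ⇒ W
n=22: can move to 20, which is L ⇒ W
n=23: can move to 0, which is L ⇒ W
n=24: moves to 12(W), 21(W), 22(W), 23(W); every one is W ⇒ L
n=25: can move to 20, which is L ⇒ W
n=26: can move to 24, which is L ⇒ W
n=27: can move to 24, which is L ⇒ W
n=28: can move to 14, which is L ⇒ W
n=29: can move to 0, which is L ⇒ W
n=30: moves to 15(W), 25(W), 27(W), 28(W), 29(W); every one is W ⇒ L
n=31: can move to 0, which is L ⇒ W
The starting position 31 is W: Player 1 should move to 0, handing over an L position.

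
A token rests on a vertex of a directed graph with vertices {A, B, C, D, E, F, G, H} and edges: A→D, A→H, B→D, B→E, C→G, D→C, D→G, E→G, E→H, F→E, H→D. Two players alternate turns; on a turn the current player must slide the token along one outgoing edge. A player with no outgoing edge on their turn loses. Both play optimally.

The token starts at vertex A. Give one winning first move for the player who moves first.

Move to H.

Work bottom-up. With no move the player to move loses. Otherwise the position is W if at least one move leads to an L position for the opponent, and L if every move leads to a W.
Every edge goes from a vertex to one that appears earlier in the order G, C, D, H, E, F, B, A, so processing vertices in that order labels each vertex after all of its successors.
G: no outgoing edge → L
C: W (go to G, an L position)
D: W (go to G, an L position)
H: L (sole option D(W) is W)
E: W (go to H, an L position)
F: L (sole option E(W) is W)
B: L (options E(W), D(W) are all W)
A: W (go to H, an L position)
From A, the L positions reachable in one move are: H.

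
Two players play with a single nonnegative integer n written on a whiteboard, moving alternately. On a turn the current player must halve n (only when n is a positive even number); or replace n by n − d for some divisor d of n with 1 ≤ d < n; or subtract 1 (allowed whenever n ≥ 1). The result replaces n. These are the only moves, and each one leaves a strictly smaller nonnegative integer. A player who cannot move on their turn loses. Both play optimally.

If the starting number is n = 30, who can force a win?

The first player wins.

Build the W/L table. Terminal = L. A non-terminal position is W if it has a move to some L; otherwise it is L.
n=0: no move → L
n=1: reaches L-position 0 → W
n=2: only reaches 1(W), which is W → L
n=3: reaches L-position 2 → W
n=4: reaches L-position 2 → W
n=5: only reaches 4(W), which is W → L
n=6: reaches L-position 5 → W
n=7: only reaches 6(W), which is W → L
n=8: reaches L-position 7 → W
n=9: only reaches 6(W), 8(W), all W → L
n=10: reaches L-position 5 → W
n=11: only reaches 10(W), which is W → L
n=12: reaches L-position 9 → W
n=13: only reaches 12(W), which is W → L
n=14: reaches L-position 7 → W
n=15: only reaches 10(W), 12(W), 14(W), all W → L
n=16: reaches L-position 15 → W
n=17: only reaches 16(W), which is W → L
n=18: reaches L-position 9 → W
n=19: only reaches 18(W), which is W → L
n=20: reaches L-position 15 → W
n=21: only reaches 14(W), 18(W), 20(W), all W → L
n=22: reaches L-position 11 → W
n=23: only reaches 22(W), which is W → L
n=24: reaches L-position 21 → W
n=25: only reaches 20(W), 24(W), all W → L
n=26: reaches L-position 13 → W
n=27: only reaches 18(W), 24(W), 26(W), all W → L
n=28: reaches L-position 21 → W
n=29: only reaches 28(W), which is W → L
n=30: reaches L-position 15 → W
From 30 the player to move can move to 15, reaching an L position.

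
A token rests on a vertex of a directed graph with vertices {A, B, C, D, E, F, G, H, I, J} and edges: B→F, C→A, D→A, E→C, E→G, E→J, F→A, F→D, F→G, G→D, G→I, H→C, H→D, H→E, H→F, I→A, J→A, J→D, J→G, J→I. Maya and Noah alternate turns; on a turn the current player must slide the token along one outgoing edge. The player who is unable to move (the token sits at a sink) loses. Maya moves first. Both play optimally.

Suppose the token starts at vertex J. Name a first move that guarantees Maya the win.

Work bottom-up. With no move the player to move loses. Otherwise the position is W if at least one move leads to an L position for the opponent, and L if every move leads to a W.
Every edge goes from a vertex to one that appears earlier in the order A, I, D, G, J, C, F, E, H, B, so processing vertices in that order labels each vertex after all of its successors.
A: no outgoing edge → L
I: can move to A, which is L ⇒ W
D: can move to A, which is L ⇒ W
G: moves to D(W), I(W); every one is W ⇒ L
J: can move to G, which is L ⇒ W
C: can move to A, which is L ⇒ W
F: can move to G, which is L ⇒ W
E: can move to G, which is L ⇒ W
H: moves to E(W), F(W), C(W), D(W); every one is W ⇒ L
B: the only move is to F(W), a W ⇒ L
From J, the L positions reachable in one move are: G, A. Any move reaching one of these is winning.

Move to G.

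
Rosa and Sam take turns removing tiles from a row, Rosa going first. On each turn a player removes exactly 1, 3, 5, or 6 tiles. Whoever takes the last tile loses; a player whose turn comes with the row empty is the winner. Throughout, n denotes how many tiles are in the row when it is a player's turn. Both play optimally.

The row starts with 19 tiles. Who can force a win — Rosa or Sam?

Label each position W (a win for the player to move) or L (a loss). A position with no legal move is W; any other position is W exactly when some move reaches an L, and L when every move reaches a W.
n=0: no move; the opponent has just taken the last tile and therefore loses → W
n=1: L (sole option 0(W) is W)
n=2: W (go to 1, an L position)
n=3: L (options 2(W), 0(W) are all W)
n=4: W (go to 3, an L position)
n=5: L (options 4(W), 2(W), 0(W) are all W)
n=6: W (go to 5, an L position)
n=7: W (go to 1, an L position)
n=8: W (go to 5, an L position)
n=9: W (go to 3, an L position)
n=10: W (go to 5, an L position)
n=11: W (go to 5, an L position)
n=12: L (options 11(W), 9(W), 7(W), 6(W) are all W)
n=13: W (go to 12, an L position)
n=14: L (options 13(W), 11(W), 9(W), 8(W) are all W)
n=15: W (go to 14, an L position)
n=16: L (options 15(W), 13(W), 11(W), 10(W) are all W)
n=17: W (go to 16, an L position)
n=18: W (go to 12, an L position)
n=19: W (go to 16, an L position)
The starting position 19 is W: Rosa should remove 3, leaving 16, handing over an L position.

Rosa wins.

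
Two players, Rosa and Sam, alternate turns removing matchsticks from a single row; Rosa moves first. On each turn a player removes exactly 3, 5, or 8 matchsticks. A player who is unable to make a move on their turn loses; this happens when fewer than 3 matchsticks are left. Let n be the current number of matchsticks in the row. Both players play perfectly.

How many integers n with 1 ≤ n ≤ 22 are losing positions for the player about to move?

6

Classify positions by backward induction: terminal positions (no move available) are L. From any other position, the mover wins iff some move reaches an L.
n=0: no move → L
n=1: no move → L
n=2: no move → L
n=3: reaches L-position 0 → W
n=4: reaches L-position 1 → W
n=5: reaches L-position 2 → W
n=6: reaches L-position 1 → W
n=7: reaches L-position 2 → W
n=8: reaches L-position 0 → W
n=9: reaches L-position 1 → W
n=10: reaches L-position 2 → W
n=11: only reaches 8(W), 6(W), 3(W), all W → L
n=12: only reaches 9(W), 7(W), 4(W), all W → L
n=13: only reaches 10(W), 8(W), 5(W), all W → L
n=14: reaches L-position 11 → W
n=15: reaches L-position 12 → W
n=16: reaches L-position 13 → W
n=17: reaches L-position 12 → W
n=18: reaches L-position 13 → W
n=19: reaches L-position 11 → W
n=20: reaches L-position 12 → W
n=21: reaches L-position 13 → W
n=22: only reaches 19(W), 17(W), 14(W), all W → L
L entries with 1 ≤ n ≤ 22 (n=0 is outside the asked range and is not counted): n = 1, 2, 11, 12, 13, 22; that makes 6.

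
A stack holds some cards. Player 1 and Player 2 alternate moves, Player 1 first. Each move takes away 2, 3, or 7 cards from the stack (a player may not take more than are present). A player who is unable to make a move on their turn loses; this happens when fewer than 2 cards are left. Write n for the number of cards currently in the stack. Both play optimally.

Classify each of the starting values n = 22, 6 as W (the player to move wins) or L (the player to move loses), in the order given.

Use the standard recursion: the mover loses at a terminal position; elsewhere, the mover wins exactly when some move hands the opponent an L position.
n=0: no move → L
n=1: no move → L
n=2: can move to 0, which is L ⇒ W
n=3: can move to 1, which is L ⇒ W
n=4: can move to 1, which is L ⇒ W
n=5: moves to 3(W), 2(W); every one is W ⇒ L
n=6: moves to 4(W), 3(W); every one is W ⇒ L
n=7: can move to 5, which is L ⇒ W
n=8: can move to 6, which is L ⇒ W
n=9: can move to 6, which is L ⇒ W
n=10: moves to 8(W), 7(W), 3(W); every one is W ⇒ L
n=11: moves to 9(W), 8(W), 4(W); every one is W ⇒ L
n=12: can move to 10, which is L ⇒ W
n=13: can move to 11, which is L ⇒ W
n=14: can move to 11, which is L ⇒ W
n=15: moves to 13(W), 12(W), 8(W); every one is W ⇒ L
n=16: moves to 14(W), 13(W), 9(W); every one is W ⇒ L
n=17: can move to 15, which is L ⇒ W
n=18: can move to 16, which is L ⇒ W
n=19: can move to 16, which is L ⇒ W
n=20: moves to 18(W), 17(W), 13(W); every one is W ⇒ L
n=21: moves to 19(W), 18(W), 14(W); every one is W ⇒ L
n=22: can move to 20, which is L ⇒ W

22: W, 6: L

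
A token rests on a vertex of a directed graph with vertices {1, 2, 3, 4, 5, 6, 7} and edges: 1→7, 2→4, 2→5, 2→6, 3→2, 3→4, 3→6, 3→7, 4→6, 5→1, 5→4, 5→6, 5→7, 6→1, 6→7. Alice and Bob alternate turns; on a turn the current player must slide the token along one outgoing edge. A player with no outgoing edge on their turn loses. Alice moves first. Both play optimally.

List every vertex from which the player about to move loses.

Classify positions by backward induction: terminal positions (no move available) are L. From any other position, the mover wins iff some move reaches an L.
Every edge goes from a vertex to one that appears earlier in the order 7, 1, 6, 4, 5, 2, 3, so processing vertices in that order labels each vertex after all of its successors.
7: no outgoing edge → L
1: W (go to 7, an L position)
6: W (go to 7, an L position)
4: L (sole option 6(W) is W)
5: W (go to 4, an L position)
2: W (go to 4, an L position)
3: W (go to 4, an L position)
The losing starting vertices are exactly the entries labelled L in this table (2 of them).

4, 7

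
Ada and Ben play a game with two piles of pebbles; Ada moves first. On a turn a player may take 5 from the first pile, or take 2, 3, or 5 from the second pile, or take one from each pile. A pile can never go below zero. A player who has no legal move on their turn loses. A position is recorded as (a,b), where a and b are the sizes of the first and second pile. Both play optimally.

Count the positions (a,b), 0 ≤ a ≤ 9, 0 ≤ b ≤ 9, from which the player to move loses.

Label each position W (a win for the player to move) or L (a loss). A position with no legal move is L; any other position is W exactly when some move reaches an L, and L when every move reaches a W.
Every move lowers a or b (never raises either), so fill the grid row by row in increasing a, and left to right within a row: each cell's successors are then already labelled.
      b=0  b=1  b=2  b=3  b=4  b=5  b=6  b=7  b=8  b=9
a=0:    L    L    W    W    W    W    W    L    L    W
a=1:    L    W    W    W    L    W    W    W    W    W
a=2:    L    W    W    W    L    W    W    W    L    W
a=3:    L    W    W    W    L    W    W    W    L    W
a=4:    L    W    W    W    L    W    W    W    L    W
a=5:    W    W    L    L    W    W    W    W    W    W
a=6:    W    L    L    W    W    W    W    W    L    L
a=7:    W    L    W    W    W    L    W    W    W    W
a=8:    W    L    W    W    W    L    W    W    W    L
a=9:    W    L    W    W    W    L    W    W    W    L
Cells with no legal move (terminal, hence L): (0,0), (0,1), (1,0), (2,0), (3,0), (4,0).
The remaining L cells, each justified by listing all of its moves:
(0,7): only reaches (0,5)(W), (0,4)(W), (0,2)(W), all W → L
(0,8): only reaches (0,6)(W), (0,5)(W), (0,3)(W), all W → L
(1,4): only reaches (1,2)(W), (1,1)(W), (0,3)(W), all W → L
(2,4): only reaches (2,2)(W), (2,1)(W), (1,3)(W), all W → L
(2,8): only reaches (2,6)(W), (2,5)(W), (2,3)(W), (1,7)(W), all W → L
(3,4): only reaches (3,2)(W), (3,1)(W), (2,3)(W), all W → L
(3,8): only reaches (3,6)(W), (3,5)(W), (3,3)(W), (2,7)(W), all W → L
(4,4): only reaches (4,2)(W), (4,1)(W), (3,3)(W), all W → L
(4,8): only reaches (4,6)(W), (4,5)(W), (4,3)(W), (3,7)(W), all W → L
(5,2): only reaches (0,2)(W), (5,0)(W), (4,1)(W), all W → L
(5,3): only reaches (0,3)(W), (5,1)(W), (5,0)(W), (4,2)(W), all W → L
(6,1): only reaches (1,1)(W), (5,0)(W), all W → L
(6,2): only reaches (1,2)(W), (6,0)(W), (5,1)(W), all W → L
(6,8): only reaches (1,8)(W), (6,6)(W), (6,5)(W), (6,3)(W), (5,7)(W), all W → L
(6,9): only reaches (1,9)(W), (6,7)(W), (6,6)(W), (6,4)(W), (5,8)(W), all W → L
(7,1): only reaches (2,1)(W), (6,0)(W), all W → L
(7,5): only reaches (2,5)(W), (7,3)(W), (7,2)(W), (7,0)(W), (6,4)(W), all W → L
(8,1): only reaches (3,1)(W), (7,0)(W), all W → L
(8,5): only reaches (3,5)(W), (8,3)(W), (8,2)(W), (8,0)(W), (7,4)(W), all W → L
(8,9): only reaches (3,9)(W), (8,7)(W), (8,6)(W), (8,4)(W), (7,8)(W), all W → L
(9,1): only reaches (4,1)(W), (8,0)(W), all W → L
(9,5): only reaches (4,5)(W), (9,3)(W), (9,2)(W), (9,0)(W), (8,4)(W), all W → L
(9,9): only reaches (4,9)(W), (9,7)(W), (9,6)(W), (9,4)(W), (8,8)(W), all W → L
Every other cell has at least one move into one of the L cells above, so it is W.
L cells per row: a=0: 4, a=1: 2, a=2: 3, a=3: 3, a=4: 3, a=5: 2, a=6: 4, a=7: 2, a=8: 3, a=9: 3; total 29.

29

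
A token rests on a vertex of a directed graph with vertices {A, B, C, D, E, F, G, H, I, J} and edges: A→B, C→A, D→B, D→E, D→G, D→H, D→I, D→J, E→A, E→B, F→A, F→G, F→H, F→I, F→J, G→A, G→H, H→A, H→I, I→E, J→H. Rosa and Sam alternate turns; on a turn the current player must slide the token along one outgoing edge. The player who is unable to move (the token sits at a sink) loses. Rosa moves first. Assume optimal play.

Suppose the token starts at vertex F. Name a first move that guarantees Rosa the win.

Move to G.

Label each position W (a win for the player to move) or L (a loss). A position with no legal move is L; any other position is W exactly when some move reaches an L, and L when every move reaches a W.
Every edge goes from a vertex to one that appears earlier in the order B, A, E, I, H, J, G, C, F, D, so processing vertices in that order labels each vertex after all of its successors.
B: no outgoing edge → L
A: W (go to B, an L position)
E: W (go to B, an L position)
I: L (sole option E(W) is W)
H: W (go to I, an L position)
J: L (sole option H(W) is W)
G: L (options H(W), A(W) are all W)
C: L (sole option A(W) is W)
F: W (go to G, an L position)
D: W (go to G, an L position)
From F, the L positions reachable in one move are: G, J, I. Any move reaching one of these is winning.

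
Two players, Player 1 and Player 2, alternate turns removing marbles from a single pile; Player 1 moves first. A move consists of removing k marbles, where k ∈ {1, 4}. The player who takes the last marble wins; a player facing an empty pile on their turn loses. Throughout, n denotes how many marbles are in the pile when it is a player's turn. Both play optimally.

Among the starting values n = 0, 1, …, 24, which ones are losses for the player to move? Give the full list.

Work bottom-up. With no move the player to move loses. Otherwise the position is W if at least one move leads to an L position for the opponent, and L if every move leads to a W.
n=0: no move → L
n=1: can move to 0, which is L ⇒ W
n=2: the only move is to 1(W), a W ⇒ L
n=3: can move to 2, which is L ⇒ W
n=4: can move to 0, which is L ⇒ W
n=5: moves to 4(W), 1(W); every one is W ⇒ L
n=6: can move to 5, which is L ⇒ W
n=7: moves to 6(W), 3(W); every one is W ⇒ L
n=8: can move to 7, which is L ⇒ W
n=9: can move to 5, which is L ⇒ W
n=10: moves to 9(W), 6(W); every one is W ⇒ L
n=11: can move to 10, which is L ⇒ W
n=12: moves to 11(W), 8(W); every one is W ⇒ L
n=13: can move to 12, which is L ⇒ W
n=14: can move to 10, which is L ⇒ W
n=15: moves to 14(W), 11(W); every one is W ⇒ L
n=16: can move to 15, which is L ⇒ W
n=17: moves to 16(W), 13(W); every one is W ⇒ L
n=18: can move to 17, which is L ⇒ W
n=19: can move to 15, which is L ⇒ W
n=20: moves to 19(W), 16(W); every one is W ⇒ L
n=21: can move to 20, which is L ⇒ W
n=22: moves to 21(W), 18(W); every one is W ⇒ L
n=23: can move to 22, which is L ⇒ W
n=24: can move to 20, which is L ⇒ W
The losing starting values of n are exactly the entries labelled L in this table (10 of them).

0, 2, 5, 7, 10, 12, 15, 17, 20, 22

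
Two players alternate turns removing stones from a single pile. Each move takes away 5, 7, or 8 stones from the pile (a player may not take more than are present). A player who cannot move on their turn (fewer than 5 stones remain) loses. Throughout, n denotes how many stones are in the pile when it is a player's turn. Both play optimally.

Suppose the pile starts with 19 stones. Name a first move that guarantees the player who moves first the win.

Build the W/L table. Terminal = L. A non-terminal position is W if it has a move to some L; otherwise it is L.
n=0: no move → L
n=1: no move → L
n=2: no move → L
n=3: no move → L
n=4: no move → L
n=5: W (go to 0, an L position)
n=6: W (go to 1, an L position)
n=7: W (go to 2, an L position)
n=8: W (go to 3, an L position)
n=9: W (go to 4, an L position)
n=10: W (go to 3, an L position)
n=11: W (go to 4, an L position)
n=12: W (go to 4, an L position)
n=13: L (options 8(W), 6(W), 5(W) are all W)
n=14: L (options 9(W), 7(W), 6(W) are all W)
n=15: L (options 10(W), 8(W), 7(W) are all W)
n=16: L (options 11(W), 9(W), 8(W) are all W)
n=17: L (options 12(W), 10(W), 9(W) are all W)
n=18: W (go to 13, an L position)
n=19: W (go to 14, an L position)
From 19, the L positions reachable in one move are: 14.

Remove 5, leaving 14.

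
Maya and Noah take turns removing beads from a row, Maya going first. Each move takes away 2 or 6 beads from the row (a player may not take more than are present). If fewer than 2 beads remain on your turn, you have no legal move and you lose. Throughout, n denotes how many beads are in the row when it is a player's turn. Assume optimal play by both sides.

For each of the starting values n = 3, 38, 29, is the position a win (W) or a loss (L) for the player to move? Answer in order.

Compute win/loss labels from the base case upward. A position with no move is L. Any other position is W if it can reach an L in one move, else L.
n=0: no move → L
n=1: no move → L
n=2: reaches L-position 0 → W
n=3: reaches L-position 1 → W
n=4: only reaches 2(W), which is W → L
n=5: only reaches 3(W), which is W → L
n=6: reaches L-position 4 → W
n=7: reaches L-position 5 → W
n=8: only reaches 6(W), 2(W), all W → L
n=9: only reaches 7(W), 3(W), all W → L
n=10: reaches L-position 8 → W
n=11: reaches L-position 9 → W
n=12: only reaches 10(W), 6(W), all W → L
n=13: only reaches 11(W), 7(W), all W → L
n=14: reaches L-position 12 → W
n=15: reaches L-position 13 → W
n=16: only reaches 14(W), 10(W), all W → L
n=17: only reaches 15(W), 11(W), all W → L
n=18: reaches L-position 16 → W
n=19: reaches L-position 17 → W
n=20: only reaches 18(W), 14(W), all W → L
n=21: only reaches 19(W), 15(W), all W → L
n=22: reaches L-position 20 → W
n=23: reaches L-position 21 → W
n=24: only reaches 22(W), 18(W), all W → L
n=25: only reaches 23(W), 19(W), all W → L
n=26: reaches L-position 24 → W
n=27: reaches L-position 25 → W
n=28: only reaches 26(W), 22(W), all W → L
n=29: only reaches 27(W), 23(W), all W → L
n=30: reaches L-position 28 → W
n=31: reaches L-position 29 → W
n=32: only reaches 30(W), 26(W), all W → L
n=33: only reaches 31(W), 27(W), all W → L
n=34: reaches L-position 32 → W
n=35: reaches L-position 33 → W
n=36: only reaches 34(W), 30(W), all W → L
n=37: only reaches 35(W), 31(W), all W → L
n=38: reaches L-position 36 → W

3: W, 38: W, 29: L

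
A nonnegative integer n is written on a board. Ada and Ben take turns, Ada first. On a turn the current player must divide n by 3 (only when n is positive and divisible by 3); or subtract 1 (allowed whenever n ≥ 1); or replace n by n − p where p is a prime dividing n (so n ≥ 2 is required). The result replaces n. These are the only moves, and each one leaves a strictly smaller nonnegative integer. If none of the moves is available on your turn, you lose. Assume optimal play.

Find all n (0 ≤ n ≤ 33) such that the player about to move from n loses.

Classify positions by backward induction: terminal positions (no move available) are L. From any other position, the mover wins iff some move reaches an L.
n=0: no move → L
n=1: W (go to 0, an L position)
n=2: W (go to 0, an L position)
n=3: W (go to 0, an L position)
n=4: L (options 2(W), 3(W) are all W)
n=5: W (go to 0, an L position)
n=6: W (go to 4, an L position)
n=7: W (go to 0, an L position)
n=8: L (options 6(W), 7(W) are all W)
n=9: W (go to 8, an L position)
n=10: W (go to 8, an L position)
n=11: W (go to 0, an L position)
n=12: W (go to 4, an L position)
n=13: W (go to 0, an L position)
n=14: L (options 7(W), 12(W), 13(W) are all W)
n=15: W (go to 14, an L position)
n=16: W (go to 14, an L position)
n=17: W (go to 0, an L position)
n=18: L (options 6(W), 15(W), 16(W), 17(W) are all W)
n=19: W (go to 0, an L position)
n=20: W (go to 18, an L position)
n=21: W (go to 14, an L position)
n=22: L (options 11(W), 20(W), 21(W) are all W)
n=23: W (go to 0, an L position)
n=24: W (go to 8, an L position)
n=25: L (options 20(W), 24(W) are all W)
n=26: W (go to 25, an L position)
n=27: L (options 9(W), 24(W), 26(W) are all W)
n=28: W (go to 27, an L position)
n=29: W (go to 0, an L position)
n=30: W (go to 25, an L position)
n=31: W (go to 0, an L position)
n=32: L (options 30(W), 31(W) are all W)
n=33: W (go to 22, an L position)
Reading off the rows marked L gives the requested list; there are 9 such values of n.

0, 4, 8, 14, 18, 22, 25, 27, 32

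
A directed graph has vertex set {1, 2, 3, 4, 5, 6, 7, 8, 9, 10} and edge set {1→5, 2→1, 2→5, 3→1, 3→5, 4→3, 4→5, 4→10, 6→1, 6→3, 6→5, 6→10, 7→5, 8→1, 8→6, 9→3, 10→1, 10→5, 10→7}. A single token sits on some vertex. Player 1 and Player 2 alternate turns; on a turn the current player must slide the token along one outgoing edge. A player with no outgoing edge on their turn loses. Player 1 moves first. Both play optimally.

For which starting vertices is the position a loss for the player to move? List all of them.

5, 8, 9

Build the W/L table. Terminal = L. A non-terminal position is W if it has a move to some L; otherwise it is L.
Every edge goes from a vertex to one that appears earlier in the order 5, 1, 2, 3, 7, 9, 10, 6, 4, 8, so processing vertices in that order labels each vertex after all of its successors.
5: no outgoing edge → L
1: can move to 5, which is L ⇒ W
2: can move to 5, which is L ⇒ W
3: can move to 5, which is L ⇒ W
7: can move to 5, which is L ⇒ W
9: the only move is to 3(W), a W ⇒ L
10: can move to 5, which is L ⇒ W
6: can move to 5, which is L ⇒ W
4: can move to 5, which is L ⇒ W
8: moves to 6(W), 1(W); every one is W ⇒ L
The losing starting vertices are exactly the entries labelled L in this table (3 of them).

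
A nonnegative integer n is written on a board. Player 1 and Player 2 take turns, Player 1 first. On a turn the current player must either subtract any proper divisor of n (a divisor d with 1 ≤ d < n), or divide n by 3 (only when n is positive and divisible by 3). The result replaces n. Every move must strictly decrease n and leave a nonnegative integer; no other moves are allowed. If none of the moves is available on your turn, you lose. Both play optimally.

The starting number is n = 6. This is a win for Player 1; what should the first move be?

Move to 4.

Work bottom-up. With no move the player to move loses. Otherwise the position is W if at least one move leads to an L position for the opponent, and L if every move leads to a W.
n=0: no move → L
n=1: no move → L
n=2: →1(L), so W
n=3: →1(L), so W
n=4: →2(W), 3(W) — all W, so L
n=5: →4(L), so W
n=6: →4(L), so W
From 6, the L positions reachable in one move are: 4.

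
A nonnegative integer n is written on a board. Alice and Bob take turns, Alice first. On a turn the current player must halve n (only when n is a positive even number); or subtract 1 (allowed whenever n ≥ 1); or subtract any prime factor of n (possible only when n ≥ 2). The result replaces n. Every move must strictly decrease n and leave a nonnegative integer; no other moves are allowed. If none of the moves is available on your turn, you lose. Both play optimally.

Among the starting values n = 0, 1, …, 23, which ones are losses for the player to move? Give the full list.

0, 4, 9, 14, 20

Compute win/loss labels from the base case upward. A position with no move is L. Any other position is W if it can reach an L in one move, else L.
n=0: no move → L
n=1: can move to 0, which is L ⇒ W
n=2: can move to 0, which is L ⇒ W
n=3: can move to 0, which is L ⇒ W
n=4: moves to 2(W), 3(W); every one is W ⇒ L
n=5: can move to 0, which is L ⇒ W
n=6: can move to 4, which is L ⇒ W
n=7: can move to 0, which is L ⇒ W
n=8: can move to 4, which is L ⇒ W
n=9: moves to 6(W), 8(W); every one is W ⇒ L
n=10: can move to 9, which is L ⇒ W
n=11: can move to 0, which is L ⇒ W
n=12: can move to 9, which is L ⇒ W
n=13: can move to 0, which is L ⇒ W
n=14: moves to 7(W), 12(W), 13(W); every one is W ⇒ L
n=15: can move to 14, which is L ⇒ W
n=16: can move to 14, which is L ⇒ W
n=17: can move to 0, which is L ⇒ W
n=18: can move to 9, which is L ⇒ W
n=19: can move to 0, which is L ⇒ W
n=20: moves to 10(W), 15(W), 18(W), 19(W); every one is W ⇒ L
n=21: can move to 14, which is L ⇒ W
n=22: can move to 20, which is L ⇒ W
n=23: can move to 0, which is L ⇒ W
Reading off the rows marked L gives the requested list; there are 5 such values of n.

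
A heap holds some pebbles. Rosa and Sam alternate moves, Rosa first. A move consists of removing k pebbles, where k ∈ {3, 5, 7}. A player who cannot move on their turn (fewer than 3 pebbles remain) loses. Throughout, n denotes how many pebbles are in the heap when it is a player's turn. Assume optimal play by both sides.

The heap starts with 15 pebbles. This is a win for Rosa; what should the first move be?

Positions with no move are L. A position that does have a move is losing for the player to move precisely when every available move leads to a winning position for the opponent. Fill in the labels:
n=0: no move → L
n=1: no move → L
n=2: no move → L
n=3: reaches L-position 0 → W
n=4: reaches L-position 1 → W
n=5: reaches L-position 2 → W
n=6: reaches L-position 1 → W
n=7: reaches L-position 2 → W
n=8: reaches L-position 1 → W
n=9: reaches L-position 2 → W
n=10: only reaches 7(W), 5(W), 3(W), all W → L
n=11: only reaches 8(W), 6(W), 4(W), all W → L
n=12: only reaches 9(W), 7(W), 5(W), all W → L
n=13: reaches L-position 10 → W
n=14: reaches L-position 11 → W
n=15: reaches L-position 12 → W
From 15, the L positions reachable in one move are: 12, 10. Any move reaching one of these is winning.

Remove 3, leaving 12.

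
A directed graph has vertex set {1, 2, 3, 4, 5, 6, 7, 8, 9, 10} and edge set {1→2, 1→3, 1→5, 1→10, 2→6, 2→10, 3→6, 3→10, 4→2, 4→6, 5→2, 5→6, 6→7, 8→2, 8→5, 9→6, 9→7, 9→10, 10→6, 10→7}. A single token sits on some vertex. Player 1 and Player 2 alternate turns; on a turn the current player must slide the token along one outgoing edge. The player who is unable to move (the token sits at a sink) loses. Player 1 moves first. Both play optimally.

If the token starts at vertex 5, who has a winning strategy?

Player 1 wins.

Use the standard recursion: the mover loses at a terminal position; elsewhere, the mover wins exactly when some move hands the opponent an L position.
Every edge goes from a vertex to one that appears earlier in the order 7, 6, 10, 9, 3, 2, 5, 1, 4, 8, so processing vertices in that order labels each vertex after all of its successors.
7: no outgoing edge → L
6: reaches L-position 7 → W
10: reaches L-position 7 → W
9: reaches L-position 7 → W
3: only reaches 10(W), 6(W), all W → L
2: only reaches 10(W), 6(W), all W → L
5: reaches L-position 2 → W
1: reaches L-position 2 → W
4: reaches L-position 2 → W
8: reaches L-position 2 → W
The starting position 5 is W: Player 1 should move to 2, handing over an L position.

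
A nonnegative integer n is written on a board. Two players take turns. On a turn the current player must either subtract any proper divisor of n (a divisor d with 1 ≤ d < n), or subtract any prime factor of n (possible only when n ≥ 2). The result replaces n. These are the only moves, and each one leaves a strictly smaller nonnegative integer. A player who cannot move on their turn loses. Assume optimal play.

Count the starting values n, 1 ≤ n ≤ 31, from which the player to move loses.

Classify positions by backward induction: terminal positions (no move available) are L. From any other position, the mover wins iff some move reaches an L.
n=0: no move → L
n=1: no move → L
n=2: reaches L-position 0 → W
n=3: reaches L-position 0 → W
n=4: only reaches 2(W), 3(W), all W → L
n=5: reaches L-position 0 → W
n=6: reaches L-position 4 → W
n=7: reaches L-position 0 → W
n=8: reaches L-position 4 → W
n=9: only reaches 6(W), 8(W), all W → L
n=10: reaches L-position 9 → W
n=11: reaches L-position 0 → W
n=12: reaches L-position 9 → W
n=13: reaches L-position 0 → W
n=14: only reaches 7(W), 12(W), 13(W), all W → L
n=15: reaches L-position 14 → W
n=16: reaches L-position 14 → W
n=17: reaches L-position 0 → W
n=18: reaches L-position 9 → W
n=19: reaches L-position 0 → W
n=20: only reaches 10(W), 15(W), 16(W), 18(W), 19(W), all W → L
n=21: reaches L-position 14 → W
n=22: reaches L-position 20 → W
n=23: reaches L-position 0 → W
n=24: reaches L-position 20 → W
n=25: reaches L-position 20 → W
n=26: only reaches 13(W), 24(W), 25(W), all W → L
n=27: reaches L-position 26 → W
n=28: reaches L-position 14 → W
n=29: reaches L-position 0 → W
n=30: reaches L-position 20 → W
n=31: reaches L-position 0 → W
L entries with 1 ≤ n ≤ 31 (n=0 is outside the asked range and is not counted): n = 1, 4, 9, 14, 20, 26; that makes 6.

6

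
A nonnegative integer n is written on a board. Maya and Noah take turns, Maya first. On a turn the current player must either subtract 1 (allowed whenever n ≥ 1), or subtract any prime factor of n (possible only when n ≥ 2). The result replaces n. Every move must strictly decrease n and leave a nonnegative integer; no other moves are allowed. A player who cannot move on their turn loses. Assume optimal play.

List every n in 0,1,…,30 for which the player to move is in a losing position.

0, 4, 8, 12, 16, 20, 24, 28

Compute win/loss labels from the base case upward. A position with no move is L. Any other position is W if it can reach an L in one move, else L.
n=0: no move → L
n=1: reaches L-position 0 → W
n=2: reaches L-position 0 → W
n=3: reaches L-position 0 → W
n=4: only reaches 2(W), 3(W), all W → L
n=5: reaches L-position 0 → W
n=6: reaches L-position 4 → W
n=7: reaches L-position 0 → W
n=8: only reaches 6(W), 7(W), all W → L
n=9: reaches L-position 8 → W
n=10: reaches L-position 8 → W
n=11: reaches L-position 0 → W
n=12: only reaches 9(W), 10(W), 11(W), all W → L
n=13: reaches L-position 0 → W
n=14: reaches L-position 12 → W
n=15: reaches L-position 12 → W
n=16: only reaches 14(W), 15(W), all W → L
n=17: reaches L-position 0 → W
n=18: reaches L-position 16 → W
n=19: reaches L-position 0 → W
n=20: only reaches 15(W), 18(W), 19(W), all W → L
n=21: reaches L-position 20 → W
n=22: reaches L-position 20 → W
n=23: reaches L-position 0 → W
n=24: only reaches 21(W), 22(W), 23(W), all W → L
n=25: reaches L-position 20 → W
n=26: reaches L-position 24 → W
n=27: reaches L-position 24 → W
n=28: only reaches 21(W), 26(W), 27(W), all W → L
n=29: reaches L-position 0 → W
n=30: reaches L-position 28 → W
Reading off the rows marked L gives the requested list; there are 8 such values of n.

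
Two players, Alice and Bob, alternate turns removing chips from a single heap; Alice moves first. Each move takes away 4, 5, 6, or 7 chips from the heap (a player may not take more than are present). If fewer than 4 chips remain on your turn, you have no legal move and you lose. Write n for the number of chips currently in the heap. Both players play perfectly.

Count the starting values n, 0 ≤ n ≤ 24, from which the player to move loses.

Work bottom-up. With no move the player to move loses. Otherwise the position is W if at least one move leads to an L position for the opponent, and L if every move leads to a W.
n=0: no move → L
n=1: no move → L
n=2: no move → L
n=3: no move → L
n=4: reaches L-position 0 → W
n=5: reaches L-position 1 → W
n=6: reaches L-position 2 → W
n=7: reaches L-position 3 → W
n=8: reaches L-position 3 → W
n=9: reaches L-position 3 → W
n=10: reaches L-position 3 → W
n=11: only reaches 7(W), 6(W), 5(W), 4(W), all W → L
n=12: only reaches 8(W), 7(W), 6(W), 5(W), all W → L
n=13: only reaches 9(W), 8(W), 7(W), 6(W), all W → L
n=14: only reaches 10(W), 9(W), 8(W), 7(W), all W → L
n=15: reaches L-position 11 → W
n=16: reaches L-position 12 → W
n=17: reaches L-position 13 → W
n=18: reaches L-position 14 → W
n=19: reaches L-position 14 → W
n=20: reaches L-position 14 → W
n=21: reaches L-position 14 → W
n=22: only reaches 18(W), 17(W), 16(W), 15(W), all W → L
n=23: only reaches 19(W), 18(W), 17(W), 16(W), all W → L
n=24: only reaches 20(W), 19(W), 18(W), 17(W), all W → L
L entries with 0 ≤ n ≤ 24: n = 0, 1, 2, 3, 11, 12, 13, 14, 22, 23, 24; that makes 11.

11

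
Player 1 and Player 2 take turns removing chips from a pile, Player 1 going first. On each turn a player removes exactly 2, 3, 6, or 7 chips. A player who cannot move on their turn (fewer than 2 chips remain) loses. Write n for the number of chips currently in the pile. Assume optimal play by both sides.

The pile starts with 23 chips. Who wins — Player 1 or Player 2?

Player 2 wins.

Compute win/loss labels from the base case upward. A position with no move is L. Any other position is W if it can reach an L in one move, else L.
n=0: no move → L
n=1: no move → L
n=2: W (go to 0, an L position)
n=3: W (go to 1, an L position)
n=4: W (go to 1, an L position)
n=5: L (options 3(W), 2(W) are all W)
n=6: W (go to 0, an L position)
n=7: W (go to 5, an L position)
n=8: W (go to 5, an L position)
n=9: L (options 7(W), 6(W), 3(W), 2(W) are all W)
n=10: L (options 8(W), 7(W), 4(W), 3(W) are all W)
n=11: W (go to 9, an L position)
n=12: W (go to 10, an L position)
n=13: W (go to 10, an L position)
n=14: L (options 12(W), 11(W), 8(W), 7(W) are all W)
n=15: W (go to 9, an L position)
n=16: W (go to 14, an L position)
n=17: W (go to 14, an L position)
n=18: L (options 16(W), 15(W), 12(W), 11(W) are all W)
n=19: L (options 17(W), 16(W), 13(W), 12(W) are all W)
n=20: W (go to 18, an L position)
n=21: W (go to 19, an L position)
n=22: W (go to 19, an L position)
n=23: L (options 21(W), 20(W), 17(W), 16(W) are all W)
The starting position 23 is L: whatever Player 1 does, the opponent receives a W position.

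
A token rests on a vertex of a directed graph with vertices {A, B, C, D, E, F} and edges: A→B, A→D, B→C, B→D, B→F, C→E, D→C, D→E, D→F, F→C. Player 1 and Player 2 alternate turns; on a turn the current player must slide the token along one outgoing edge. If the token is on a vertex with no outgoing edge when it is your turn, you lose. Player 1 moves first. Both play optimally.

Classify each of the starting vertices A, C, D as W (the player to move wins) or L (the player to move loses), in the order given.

A: L, C: W, D: W

Work bottom-up. With no move the player to move loses. Otherwise the position is W if at least one move leads to an L position for the opponent, and L if every move leads to a W.
Every edge goes from a vertex to one that appears earlier in the order E, C, F, D, B, A, so processing vertices in that order labels each vertex after all of its successors.
E: no outgoing edge → L
C: W (go to E, an L position)
F: L (sole option C(W) is W)
D: W (go to F, an L position)
B: W (go to F, an L position)
A: L (options B(W), D(W) are all W)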